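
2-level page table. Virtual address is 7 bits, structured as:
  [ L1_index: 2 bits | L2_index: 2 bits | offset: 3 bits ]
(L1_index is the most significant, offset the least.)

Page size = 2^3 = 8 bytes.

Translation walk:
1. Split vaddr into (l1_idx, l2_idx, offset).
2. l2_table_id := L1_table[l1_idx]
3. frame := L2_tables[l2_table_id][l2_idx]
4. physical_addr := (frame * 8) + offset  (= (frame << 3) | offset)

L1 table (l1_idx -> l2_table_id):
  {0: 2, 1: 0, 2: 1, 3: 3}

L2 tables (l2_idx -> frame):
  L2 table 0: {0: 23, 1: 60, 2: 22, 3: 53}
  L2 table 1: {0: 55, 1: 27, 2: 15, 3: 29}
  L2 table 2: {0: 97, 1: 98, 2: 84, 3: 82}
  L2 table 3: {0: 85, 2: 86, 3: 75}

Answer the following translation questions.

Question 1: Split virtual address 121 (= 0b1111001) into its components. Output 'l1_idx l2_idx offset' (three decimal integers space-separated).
Answer: 3 3 1

Derivation:
vaddr = 121 = 0b1111001
  top 2 bits -> l1_idx = 3
  next 2 bits -> l2_idx = 3
  bottom 3 bits -> offset = 1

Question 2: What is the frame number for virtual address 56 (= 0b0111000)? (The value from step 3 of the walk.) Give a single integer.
Answer: 53

Derivation:
vaddr = 56: l1_idx=1, l2_idx=3
L1[1] = 0; L2[0][3] = 53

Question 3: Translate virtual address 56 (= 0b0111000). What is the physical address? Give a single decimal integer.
Answer: 424

Derivation:
vaddr = 56 = 0b0111000
Split: l1_idx=1, l2_idx=3, offset=0
L1[1] = 0
L2[0][3] = 53
paddr = 53 * 8 + 0 = 424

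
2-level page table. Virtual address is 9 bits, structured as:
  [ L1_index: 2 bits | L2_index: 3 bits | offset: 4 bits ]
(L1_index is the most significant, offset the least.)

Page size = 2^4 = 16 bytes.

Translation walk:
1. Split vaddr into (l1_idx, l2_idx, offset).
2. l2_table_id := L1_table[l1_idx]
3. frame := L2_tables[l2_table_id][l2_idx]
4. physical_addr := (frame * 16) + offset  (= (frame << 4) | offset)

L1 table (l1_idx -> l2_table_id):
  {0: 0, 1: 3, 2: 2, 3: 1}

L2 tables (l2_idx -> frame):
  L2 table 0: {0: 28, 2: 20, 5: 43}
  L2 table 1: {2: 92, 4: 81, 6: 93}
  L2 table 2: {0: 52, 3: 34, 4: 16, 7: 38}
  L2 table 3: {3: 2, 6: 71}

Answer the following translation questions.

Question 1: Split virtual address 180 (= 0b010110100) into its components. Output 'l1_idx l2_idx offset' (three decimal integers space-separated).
vaddr = 180 = 0b010110100
  top 2 bits -> l1_idx = 1
  next 3 bits -> l2_idx = 3
  bottom 4 bits -> offset = 4

Answer: 1 3 4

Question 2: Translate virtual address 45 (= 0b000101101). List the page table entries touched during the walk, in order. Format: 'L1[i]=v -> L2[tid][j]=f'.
vaddr = 45 = 0b000101101
Split: l1_idx=0, l2_idx=2, offset=13

Answer: L1[0]=0 -> L2[0][2]=20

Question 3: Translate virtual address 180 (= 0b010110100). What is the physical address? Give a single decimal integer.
vaddr = 180 = 0b010110100
Split: l1_idx=1, l2_idx=3, offset=4
L1[1] = 3
L2[3][3] = 2
paddr = 2 * 16 + 4 = 36

Answer: 36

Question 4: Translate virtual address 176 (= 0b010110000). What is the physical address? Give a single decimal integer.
vaddr = 176 = 0b010110000
Split: l1_idx=1, l2_idx=3, offset=0
L1[1] = 3
L2[3][3] = 2
paddr = 2 * 16 + 0 = 32

Answer: 32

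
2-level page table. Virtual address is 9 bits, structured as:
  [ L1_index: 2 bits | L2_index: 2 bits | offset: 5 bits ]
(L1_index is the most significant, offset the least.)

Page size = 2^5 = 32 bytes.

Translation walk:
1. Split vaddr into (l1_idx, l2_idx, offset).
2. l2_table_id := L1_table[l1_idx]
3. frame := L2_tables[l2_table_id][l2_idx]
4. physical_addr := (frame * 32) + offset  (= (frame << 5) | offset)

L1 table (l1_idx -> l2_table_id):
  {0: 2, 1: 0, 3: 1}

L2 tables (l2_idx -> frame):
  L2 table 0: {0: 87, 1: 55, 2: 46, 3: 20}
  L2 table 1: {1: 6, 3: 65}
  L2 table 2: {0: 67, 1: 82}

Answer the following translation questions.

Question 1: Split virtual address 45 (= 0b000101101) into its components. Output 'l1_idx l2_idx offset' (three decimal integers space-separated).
Answer: 0 1 13

Derivation:
vaddr = 45 = 0b000101101
  top 2 bits -> l1_idx = 0
  next 2 bits -> l2_idx = 1
  bottom 5 bits -> offset = 13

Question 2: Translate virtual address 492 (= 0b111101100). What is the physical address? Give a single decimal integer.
Answer: 2092

Derivation:
vaddr = 492 = 0b111101100
Split: l1_idx=3, l2_idx=3, offset=12
L1[3] = 1
L2[1][3] = 65
paddr = 65 * 32 + 12 = 2092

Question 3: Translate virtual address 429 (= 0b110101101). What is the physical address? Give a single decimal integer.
Answer: 205

Derivation:
vaddr = 429 = 0b110101101
Split: l1_idx=3, l2_idx=1, offset=13
L1[3] = 1
L2[1][1] = 6
paddr = 6 * 32 + 13 = 205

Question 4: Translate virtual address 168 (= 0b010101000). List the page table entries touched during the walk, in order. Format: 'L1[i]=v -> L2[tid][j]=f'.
vaddr = 168 = 0b010101000
Split: l1_idx=1, l2_idx=1, offset=8

Answer: L1[1]=0 -> L2[0][1]=55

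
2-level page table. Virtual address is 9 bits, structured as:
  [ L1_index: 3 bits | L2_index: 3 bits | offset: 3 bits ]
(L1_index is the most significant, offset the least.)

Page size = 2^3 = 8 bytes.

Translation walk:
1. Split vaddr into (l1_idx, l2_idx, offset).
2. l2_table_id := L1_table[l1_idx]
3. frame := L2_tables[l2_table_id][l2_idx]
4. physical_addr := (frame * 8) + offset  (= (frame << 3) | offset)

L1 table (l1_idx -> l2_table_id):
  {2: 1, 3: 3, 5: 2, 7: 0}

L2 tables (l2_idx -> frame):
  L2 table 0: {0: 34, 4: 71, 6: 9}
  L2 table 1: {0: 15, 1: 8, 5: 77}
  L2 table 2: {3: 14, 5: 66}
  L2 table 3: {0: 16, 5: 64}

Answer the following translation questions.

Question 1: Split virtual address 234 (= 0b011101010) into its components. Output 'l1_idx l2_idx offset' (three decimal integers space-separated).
vaddr = 234 = 0b011101010
  top 3 bits -> l1_idx = 3
  next 3 bits -> l2_idx = 5
  bottom 3 bits -> offset = 2

Answer: 3 5 2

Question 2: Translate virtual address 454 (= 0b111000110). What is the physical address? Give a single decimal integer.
Answer: 278

Derivation:
vaddr = 454 = 0b111000110
Split: l1_idx=7, l2_idx=0, offset=6
L1[7] = 0
L2[0][0] = 34
paddr = 34 * 8 + 6 = 278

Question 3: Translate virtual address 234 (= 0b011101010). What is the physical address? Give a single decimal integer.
Answer: 514

Derivation:
vaddr = 234 = 0b011101010
Split: l1_idx=3, l2_idx=5, offset=2
L1[3] = 3
L2[3][5] = 64
paddr = 64 * 8 + 2 = 514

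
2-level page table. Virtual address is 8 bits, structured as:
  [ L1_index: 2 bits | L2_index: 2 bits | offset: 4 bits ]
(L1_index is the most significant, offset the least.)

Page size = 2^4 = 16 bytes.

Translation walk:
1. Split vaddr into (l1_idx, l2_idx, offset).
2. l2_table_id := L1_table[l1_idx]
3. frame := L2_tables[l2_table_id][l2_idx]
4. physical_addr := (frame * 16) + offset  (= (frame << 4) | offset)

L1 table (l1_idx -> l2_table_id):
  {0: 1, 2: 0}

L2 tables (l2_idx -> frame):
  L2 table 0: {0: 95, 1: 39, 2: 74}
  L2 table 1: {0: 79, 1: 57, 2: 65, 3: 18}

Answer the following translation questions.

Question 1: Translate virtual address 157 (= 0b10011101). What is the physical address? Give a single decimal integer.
Answer: 637

Derivation:
vaddr = 157 = 0b10011101
Split: l1_idx=2, l2_idx=1, offset=13
L1[2] = 0
L2[0][1] = 39
paddr = 39 * 16 + 13 = 637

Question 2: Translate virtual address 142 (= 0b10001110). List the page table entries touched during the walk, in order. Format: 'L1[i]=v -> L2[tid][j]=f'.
Answer: L1[2]=0 -> L2[0][0]=95

Derivation:
vaddr = 142 = 0b10001110
Split: l1_idx=2, l2_idx=0, offset=14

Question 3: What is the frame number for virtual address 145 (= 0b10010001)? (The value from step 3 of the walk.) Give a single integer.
Answer: 39

Derivation:
vaddr = 145: l1_idx=2, l2_idx=1
L1[2] = 0; L2[0][1] = 39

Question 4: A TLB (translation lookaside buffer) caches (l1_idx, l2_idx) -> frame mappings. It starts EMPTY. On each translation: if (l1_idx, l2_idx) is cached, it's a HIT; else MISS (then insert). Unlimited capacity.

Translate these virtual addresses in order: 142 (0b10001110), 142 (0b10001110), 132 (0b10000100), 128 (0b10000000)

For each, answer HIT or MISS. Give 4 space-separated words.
vaddr=142: (2,0) not in TLB -> MISS, insert
vaddr=142: (2,0) in TLB -> HIT
vaddr=132: (2,0) in TLB -> HIT
vaddr=128: (2,0) in TLB -> HIT

Answer: MISS HIT HIT HIT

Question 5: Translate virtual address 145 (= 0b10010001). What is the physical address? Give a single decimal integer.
vaddr = 145 = 0b10010001
Split: l1_idx=2, l2_idx=1, offset=1
L1[2] = 0
L2[0][1] = 39
paddr = 39 * 16 + 1 = 625

Answer: 625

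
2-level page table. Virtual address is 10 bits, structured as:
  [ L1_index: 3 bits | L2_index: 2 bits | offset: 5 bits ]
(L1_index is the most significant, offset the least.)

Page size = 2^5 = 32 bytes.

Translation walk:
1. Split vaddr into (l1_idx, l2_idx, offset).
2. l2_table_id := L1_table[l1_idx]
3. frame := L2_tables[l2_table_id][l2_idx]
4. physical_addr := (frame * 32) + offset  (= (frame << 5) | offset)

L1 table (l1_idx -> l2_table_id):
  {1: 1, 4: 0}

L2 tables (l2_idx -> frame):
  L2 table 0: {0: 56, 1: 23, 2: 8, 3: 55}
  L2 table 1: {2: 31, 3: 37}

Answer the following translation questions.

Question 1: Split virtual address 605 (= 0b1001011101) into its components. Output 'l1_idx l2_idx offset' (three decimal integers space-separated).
Answer: 4 2 29

Derivation:
vaddr = 605 = 0b1001011101
  top 3 bits -> l1_idx = 4
  next 2 bits -> l2_idx = 2
  bottom 5 bits -> offset = 29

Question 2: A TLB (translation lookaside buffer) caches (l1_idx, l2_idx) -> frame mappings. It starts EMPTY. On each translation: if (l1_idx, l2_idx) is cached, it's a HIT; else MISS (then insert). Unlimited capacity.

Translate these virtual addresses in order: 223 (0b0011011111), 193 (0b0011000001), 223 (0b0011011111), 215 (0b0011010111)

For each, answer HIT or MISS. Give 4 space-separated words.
Answer: MISS HIT HIT HIT

Derivation:
vaddr=223: (1,2) not in TLB -> MISS, insert
vaddr=193: (1,2) in TLB -> HIT
vaddr=223: (1,2) in TLB -> HIT
vaddr=215: (1,2) in TLB -> HIT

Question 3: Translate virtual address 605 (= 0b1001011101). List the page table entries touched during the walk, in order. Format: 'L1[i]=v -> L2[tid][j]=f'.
Answer: L1[4]=0 -> L2[0][2]=8

Derivation:
vaddr = 605 = 0b1001011101
Split: l1_idx=4, l2_idx=2, offset=29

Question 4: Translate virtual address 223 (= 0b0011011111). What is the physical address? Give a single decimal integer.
vaddr = 223 = 0b0011011111
Split: l1_idx=1, l2_idx=2, offset=31
L1[1] = 1
L2[1][2] = 31
paddr = 31 * 32 + 31 = 1023

Answer: 1023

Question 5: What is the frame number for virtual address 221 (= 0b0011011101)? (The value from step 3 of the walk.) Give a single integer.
vaddr = 221: l1_idx=1, l2_idx=2
L1[1] = 1; L2[1][2] = 31

Answer: 31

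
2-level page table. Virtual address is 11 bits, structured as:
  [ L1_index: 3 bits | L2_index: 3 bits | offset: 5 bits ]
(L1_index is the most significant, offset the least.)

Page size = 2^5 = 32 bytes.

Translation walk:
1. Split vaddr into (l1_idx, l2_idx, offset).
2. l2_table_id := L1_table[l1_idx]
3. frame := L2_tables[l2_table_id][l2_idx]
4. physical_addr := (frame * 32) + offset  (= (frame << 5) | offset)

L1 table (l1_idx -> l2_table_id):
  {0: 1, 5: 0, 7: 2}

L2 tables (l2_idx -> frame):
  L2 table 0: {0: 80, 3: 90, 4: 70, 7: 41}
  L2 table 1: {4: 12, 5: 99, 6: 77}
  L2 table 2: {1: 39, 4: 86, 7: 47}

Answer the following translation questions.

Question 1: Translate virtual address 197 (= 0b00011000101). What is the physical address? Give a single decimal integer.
Answer: 2469

Derivation:
vaddr = 197 = 0b00011000101
Split: l1_idx=0, l2_idx=6, offset=5
L1[0] = 1
L2[1][6] = 77
paddr = 77 * 32 + 5 = 2469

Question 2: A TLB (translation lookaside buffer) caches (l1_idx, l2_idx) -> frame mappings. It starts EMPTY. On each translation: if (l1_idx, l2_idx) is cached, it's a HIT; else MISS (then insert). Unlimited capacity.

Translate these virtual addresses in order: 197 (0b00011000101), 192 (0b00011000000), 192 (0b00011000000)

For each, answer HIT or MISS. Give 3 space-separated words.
vaddr=197: (0,6) not in TLB -> MISS, insert
vaddr=192: (0,6) in TLB -> HIT
vaddr=192: (0,6) in TLB -> HIT

Answer: MISS HIT HIT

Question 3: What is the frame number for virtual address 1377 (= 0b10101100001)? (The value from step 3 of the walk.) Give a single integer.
vaddr = 1377: l1_idx=5, l2_idx=3
L1[5] = 0; L2[0][3] = 90

Answer: 90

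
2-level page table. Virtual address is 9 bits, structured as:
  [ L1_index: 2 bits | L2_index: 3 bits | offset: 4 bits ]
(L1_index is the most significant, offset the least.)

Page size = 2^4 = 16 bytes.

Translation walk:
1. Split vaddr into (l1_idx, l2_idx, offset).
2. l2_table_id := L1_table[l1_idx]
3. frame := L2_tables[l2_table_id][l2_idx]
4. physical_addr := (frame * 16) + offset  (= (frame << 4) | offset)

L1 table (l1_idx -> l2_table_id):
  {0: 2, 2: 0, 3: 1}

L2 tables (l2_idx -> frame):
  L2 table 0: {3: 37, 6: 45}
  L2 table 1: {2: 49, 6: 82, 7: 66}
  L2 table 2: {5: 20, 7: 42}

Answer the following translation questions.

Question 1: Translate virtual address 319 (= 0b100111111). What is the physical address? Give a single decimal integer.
Answer: 607

Derivation:
vaddr = 319 = 0b100111111
Split: l1_idx=2, l2_idx=3, offset=15
L1[2] = 0
L2[0][3] = 37
paddr = 37 * 16 + 15 = 607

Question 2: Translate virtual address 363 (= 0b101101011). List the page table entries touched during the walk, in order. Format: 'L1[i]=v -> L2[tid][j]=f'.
vaddr = 363 = 0b101101011
Split: l1_idx=2, l2_idx=6, offset=11

Answer: L1[2]=0 -> L2[0][6]=45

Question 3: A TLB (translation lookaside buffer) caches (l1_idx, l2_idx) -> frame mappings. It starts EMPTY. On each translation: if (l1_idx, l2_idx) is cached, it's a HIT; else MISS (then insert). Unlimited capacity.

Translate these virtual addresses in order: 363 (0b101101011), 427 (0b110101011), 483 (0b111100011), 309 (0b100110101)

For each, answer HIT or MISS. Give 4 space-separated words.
Answer: MISS MISS MISS MISS

Derivation:
vaddr=363: (2,6) not in TLB -> MISS, insert
vaddr=427: (3,2) not in TLB -> MISS, insert
vaddr=483: (3,6) not in TLB -> MISS, insert
vaddr=309: (2,3) not in TLB -> MISS, insert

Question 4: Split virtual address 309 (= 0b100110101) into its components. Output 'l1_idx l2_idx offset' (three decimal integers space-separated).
Answer: 2 3 5

Derivation:
vaddr = 309 = 0b100110101
  top 2 bits -> l1_idx = 2
  next 3 bits -> l2_idx = 3
  bottom 4 bits -> offset = 5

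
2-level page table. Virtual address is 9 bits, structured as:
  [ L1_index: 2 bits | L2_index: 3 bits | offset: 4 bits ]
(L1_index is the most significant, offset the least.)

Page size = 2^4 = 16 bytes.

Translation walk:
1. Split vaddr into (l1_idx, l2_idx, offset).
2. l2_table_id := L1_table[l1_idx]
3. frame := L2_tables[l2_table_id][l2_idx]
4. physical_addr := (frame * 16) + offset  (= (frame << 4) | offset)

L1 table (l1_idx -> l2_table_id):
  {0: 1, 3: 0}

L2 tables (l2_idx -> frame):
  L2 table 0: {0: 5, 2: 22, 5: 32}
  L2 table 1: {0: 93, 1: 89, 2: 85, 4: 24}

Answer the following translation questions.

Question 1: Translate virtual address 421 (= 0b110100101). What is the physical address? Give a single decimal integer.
Answer: 357

Derivation:
vaddr = 421 = 0b110100101
Split: l1_idx=3, l2_idx=2, offset=5
L1[3] = 0
L2[0][2] = 22
paddr = 22 * 16 + 5 = 357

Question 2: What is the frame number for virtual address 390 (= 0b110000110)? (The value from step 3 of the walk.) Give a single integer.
vaddr = 390: l1_idx=3, l2_idx=0
L1[3] = 0; L2[0][0] = 5

Answer: 5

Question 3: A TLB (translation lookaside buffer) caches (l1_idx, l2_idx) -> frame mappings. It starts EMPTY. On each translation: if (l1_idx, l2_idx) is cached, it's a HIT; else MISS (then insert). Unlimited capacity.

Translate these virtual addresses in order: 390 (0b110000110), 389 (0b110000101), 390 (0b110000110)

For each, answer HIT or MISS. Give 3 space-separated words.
vaddr=390: (3,0) not in TLB -> MISS, insert
vaddr=389: (3,0) in TLB -> HIT
vaddr=390: (3,0) in TLB -> HIT

Answer: MISS HIT HIT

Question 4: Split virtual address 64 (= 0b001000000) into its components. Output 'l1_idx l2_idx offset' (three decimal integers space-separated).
vaddr = 64 = 0b001000000
  top 2 bits -> l1_idx = 0
  next 3 bits -> l2_idx = 4
  bottom 4 bits -> offset = 0

Answer: 0 4 0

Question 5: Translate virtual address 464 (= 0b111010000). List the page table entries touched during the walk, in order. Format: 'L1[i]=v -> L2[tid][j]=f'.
vaddr = 464 = 0b111010000
Split: l1_idx=3, l2_idx=5, offset=0

Answer: L1[3]=0 -> L2[0][5]=32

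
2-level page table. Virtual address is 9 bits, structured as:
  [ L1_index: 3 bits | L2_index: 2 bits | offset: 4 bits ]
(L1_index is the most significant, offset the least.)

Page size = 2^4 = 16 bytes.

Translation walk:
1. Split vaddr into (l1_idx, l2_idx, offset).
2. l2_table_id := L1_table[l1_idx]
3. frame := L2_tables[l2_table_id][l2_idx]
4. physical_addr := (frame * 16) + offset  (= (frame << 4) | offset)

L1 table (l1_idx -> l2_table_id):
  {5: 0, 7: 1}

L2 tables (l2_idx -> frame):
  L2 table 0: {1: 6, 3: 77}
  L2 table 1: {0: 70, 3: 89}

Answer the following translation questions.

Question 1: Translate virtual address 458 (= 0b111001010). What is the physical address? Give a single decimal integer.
vaddr = 458 = 0b111001010
Split: l1_idx=7, l2_idx=0, offset=10
L1[7] = 1
L2[1][0] = 70
paddr = 70 * 16 + 10 = 1130

Answer: 1130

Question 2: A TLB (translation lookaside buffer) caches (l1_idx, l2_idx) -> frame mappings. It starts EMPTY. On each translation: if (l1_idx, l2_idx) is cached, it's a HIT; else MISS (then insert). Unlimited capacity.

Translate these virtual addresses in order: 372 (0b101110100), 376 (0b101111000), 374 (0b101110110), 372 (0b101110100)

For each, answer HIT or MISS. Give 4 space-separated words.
Answer: MISS HIT HIT HIT

Derivation:
vaddr=372: (5,3) not in TLB -> MISS, insert
vaddr=376: (5,3) in TLB -> HIT
vaddr=374: (5,3) in TLB -> HIT
vaddr=372: (5,3) in TLB -> HIT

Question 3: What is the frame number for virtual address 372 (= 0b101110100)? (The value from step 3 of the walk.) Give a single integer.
vaddr = 372: l1_idx=5, l2_idx=3
L1[5] = 0; L2[0][3] = 77

Answer: 77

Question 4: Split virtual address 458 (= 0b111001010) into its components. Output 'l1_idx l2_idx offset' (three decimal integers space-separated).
vaddr = 458 = 0b111001010
  top 3 bits -> l1_idx = 7
  next 2 bits -> l2_idx = 0
  bottom 4 bits -> offset = 10

Answer: 7 0 10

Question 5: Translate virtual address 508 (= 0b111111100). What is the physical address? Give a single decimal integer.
vaddr = 508 = 0b111111100
Split: l1_idx=7, l2_idx=3, offset=12
L1[7] = 1
L2[1][3] = 89
paddr = 89 * 16 + 12 = 1436

Answer: 1436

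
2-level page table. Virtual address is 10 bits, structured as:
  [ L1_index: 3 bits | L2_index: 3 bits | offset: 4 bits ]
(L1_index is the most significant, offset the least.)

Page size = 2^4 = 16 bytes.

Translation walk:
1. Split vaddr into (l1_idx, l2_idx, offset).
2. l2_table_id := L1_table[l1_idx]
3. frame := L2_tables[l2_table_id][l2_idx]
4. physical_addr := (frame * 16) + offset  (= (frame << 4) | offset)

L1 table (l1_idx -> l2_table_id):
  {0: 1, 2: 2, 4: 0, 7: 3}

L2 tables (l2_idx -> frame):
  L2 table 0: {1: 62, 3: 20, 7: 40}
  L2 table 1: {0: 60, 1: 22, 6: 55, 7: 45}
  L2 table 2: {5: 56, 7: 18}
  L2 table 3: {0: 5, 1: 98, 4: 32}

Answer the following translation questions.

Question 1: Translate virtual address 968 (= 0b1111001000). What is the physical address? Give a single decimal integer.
vaddr = 968 = 0b1111001000
Split: l1_idx=7, l2_idx=4, offset=8
L1[7] = 3
L2[3][4] = 32
paddr = 32 * 16 + 8 = 520

Answer: 520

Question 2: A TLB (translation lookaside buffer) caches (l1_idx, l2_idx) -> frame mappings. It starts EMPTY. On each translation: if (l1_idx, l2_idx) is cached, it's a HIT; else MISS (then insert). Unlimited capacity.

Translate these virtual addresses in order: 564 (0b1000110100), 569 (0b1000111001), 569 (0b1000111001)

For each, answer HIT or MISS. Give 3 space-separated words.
vaddr=564: (4,3) not in TLB -> MISS, insert
vaddr=569: (4,3) in TLB -> HIT
vaddr=569: (4,3) in TLB -> HIT

Answer: MISS HIT HIT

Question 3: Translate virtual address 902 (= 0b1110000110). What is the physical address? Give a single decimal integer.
vaddr = 902 = 0b1110000110
Split: l1_idx=7, l2_idx=0, offset=6
L1[7] = 3
L2[3][0] = 5
paddr = 5 * 16 + 6 = 86

Answer: 86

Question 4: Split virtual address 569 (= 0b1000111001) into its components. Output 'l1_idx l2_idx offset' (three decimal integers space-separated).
Answer: 4 3 9

Derivation:
vaddr = 569 = 0b1000111001
  top 3 bits -> l1_idx = 4
  next 3 bits -> l2_idx = 3
  bottom 4 bits -> offset = 9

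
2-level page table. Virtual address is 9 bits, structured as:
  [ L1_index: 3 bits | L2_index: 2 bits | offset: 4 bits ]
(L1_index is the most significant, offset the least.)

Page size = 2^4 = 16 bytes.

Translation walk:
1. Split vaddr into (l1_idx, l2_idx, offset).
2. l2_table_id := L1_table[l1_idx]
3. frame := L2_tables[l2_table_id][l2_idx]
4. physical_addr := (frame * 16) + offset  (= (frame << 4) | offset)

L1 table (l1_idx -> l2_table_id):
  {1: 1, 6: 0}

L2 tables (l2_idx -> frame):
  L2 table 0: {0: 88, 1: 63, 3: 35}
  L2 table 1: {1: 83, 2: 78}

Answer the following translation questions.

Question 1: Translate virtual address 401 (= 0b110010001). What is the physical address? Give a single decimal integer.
vaddr = 401 = 0b110010001
Split: l1_idx=6, l2_idx=1, offset=1
L1[6] = 0
L2[0][1] = 63
paddr = 63 * 16 + 1 = 1009

Answer: 1009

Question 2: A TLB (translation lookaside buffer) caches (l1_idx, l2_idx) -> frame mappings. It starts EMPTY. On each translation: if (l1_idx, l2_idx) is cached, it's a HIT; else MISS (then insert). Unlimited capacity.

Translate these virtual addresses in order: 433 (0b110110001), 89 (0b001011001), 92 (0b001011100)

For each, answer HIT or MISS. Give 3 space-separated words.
Answer: MISS MISS HIT

Derivation:
vaddr=433: (6,3) not in TLB -> MISS, insert
vaddr=89: (1,1) not in TLB -> MISS, insert
vaddr=92: (1,1) in TLB -> HIT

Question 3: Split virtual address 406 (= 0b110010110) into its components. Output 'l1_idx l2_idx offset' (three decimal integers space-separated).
vaddr = 406 = 0b110010110
  top 3 bits -> l1_idx = 6
  next 2 bits -> l2_idx = 1
  bottom 4 bits -> offset = 6

Answer: 6 1 6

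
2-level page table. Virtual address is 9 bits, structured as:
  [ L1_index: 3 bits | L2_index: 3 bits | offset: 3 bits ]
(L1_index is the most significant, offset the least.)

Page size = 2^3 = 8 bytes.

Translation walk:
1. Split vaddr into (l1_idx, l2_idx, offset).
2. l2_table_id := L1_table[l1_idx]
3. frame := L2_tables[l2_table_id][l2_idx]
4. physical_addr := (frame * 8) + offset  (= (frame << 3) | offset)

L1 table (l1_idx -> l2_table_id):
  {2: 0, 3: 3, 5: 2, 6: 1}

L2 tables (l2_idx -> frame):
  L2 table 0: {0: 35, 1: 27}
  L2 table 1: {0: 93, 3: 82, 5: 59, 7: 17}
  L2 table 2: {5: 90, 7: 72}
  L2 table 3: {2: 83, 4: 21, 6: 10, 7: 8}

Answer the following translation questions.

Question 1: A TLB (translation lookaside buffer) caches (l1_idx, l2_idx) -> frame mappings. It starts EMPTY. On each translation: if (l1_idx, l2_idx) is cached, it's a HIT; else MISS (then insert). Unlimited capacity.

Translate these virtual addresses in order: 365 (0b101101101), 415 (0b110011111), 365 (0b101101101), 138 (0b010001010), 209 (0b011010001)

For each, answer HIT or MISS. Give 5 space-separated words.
Answer: MISS MISS HIT MISS MISS

Derivation:
vaddr=365: (5,5) not in TLB -> MISS, insert
vaddr=415: (6,3) not in TLB -> MISS, insert
vaddr=365: (5,5) in TLB -> HIT
vaddr=138: (2,1) not in TLB -> MISS, insert
vaddr=209: (3,2) not in TLB -> MISS, insert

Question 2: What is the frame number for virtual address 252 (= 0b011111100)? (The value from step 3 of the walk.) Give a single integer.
vaddr = 252: l1_idx=3, l2_idx=7
L1[3] = 3; L2[3][7] = 8

Answer: 8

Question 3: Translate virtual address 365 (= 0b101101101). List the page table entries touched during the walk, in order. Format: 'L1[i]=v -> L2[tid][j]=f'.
vaddr = 365 = 0b101101101
Split: l1_idx=5, l2_idx=5, offset=5

Answer: L1[5]=2 -> L2[2][5]=90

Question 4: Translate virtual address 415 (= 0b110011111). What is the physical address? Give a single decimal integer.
Answer: 663

Derivation:
vaddr = 415 = 0b110011111
Split: l1_idx=6, l2_idx=3, offset=7
L1[6] = 1
L2[1][3] = 82
paddr = 82 * 8 + 7 = 663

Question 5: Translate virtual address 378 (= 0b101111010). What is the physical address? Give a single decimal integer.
vaddr = 378 = 0b101111010
Split: l1_idx=5, l2_idx=7, offset=2
L1[5] = 2
L2[2][7] = 72
paddr = 72 * 8 + 2 = 578

Answer: 578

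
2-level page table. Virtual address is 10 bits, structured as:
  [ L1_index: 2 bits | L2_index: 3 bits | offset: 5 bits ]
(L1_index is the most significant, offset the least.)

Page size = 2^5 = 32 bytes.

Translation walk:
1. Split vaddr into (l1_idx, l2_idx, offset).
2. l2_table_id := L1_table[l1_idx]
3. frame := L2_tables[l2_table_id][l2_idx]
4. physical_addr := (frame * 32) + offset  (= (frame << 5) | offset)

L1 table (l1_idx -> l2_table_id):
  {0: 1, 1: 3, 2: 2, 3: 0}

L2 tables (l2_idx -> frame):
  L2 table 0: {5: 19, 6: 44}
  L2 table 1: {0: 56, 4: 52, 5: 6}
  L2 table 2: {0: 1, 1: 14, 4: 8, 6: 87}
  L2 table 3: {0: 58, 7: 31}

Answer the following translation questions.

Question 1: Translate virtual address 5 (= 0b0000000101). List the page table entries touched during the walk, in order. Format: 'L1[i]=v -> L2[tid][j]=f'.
Answer: L1[0]=1 -> L2[1][0]=56

Derivation:
vaddr = 5 = 0b0000000101
Split: l1_idx=0, l2_idx=0, offset=5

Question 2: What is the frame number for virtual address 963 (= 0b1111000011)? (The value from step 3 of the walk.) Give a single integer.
Answer: 44

Derivation:
vaddr = 963: l1_idx=3, l2_idx=6
L1[3] = 0; L2[0][6] = 44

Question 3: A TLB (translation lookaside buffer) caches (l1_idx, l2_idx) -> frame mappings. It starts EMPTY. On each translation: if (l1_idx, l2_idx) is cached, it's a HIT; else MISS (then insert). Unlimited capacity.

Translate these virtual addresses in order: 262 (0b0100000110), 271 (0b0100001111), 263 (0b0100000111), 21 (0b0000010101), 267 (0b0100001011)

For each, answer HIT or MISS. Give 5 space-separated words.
vaddr=262: (1,0) not in TLB -> MISS, insert
vaddr=271: (1,0) in TLB -> HIT
vaddr=263: (1,0) in TLB -> HIT
vaddr=21: (0,0) not in TLB -> MISS, insert
vaddr=267: (1,0) in TLB -> HIT

Answer: MISS HIT HIT MISS HIT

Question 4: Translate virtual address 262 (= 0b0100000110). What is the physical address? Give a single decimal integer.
Answer: 1862

Derivation:
vaddr = 262 = 0b0100000110
Split: l1_idx=1, l2_idx=0, offset=6
L1[1] = 3
L2[3][0] = 58
paddr = 58 * 32 + 6 = 1862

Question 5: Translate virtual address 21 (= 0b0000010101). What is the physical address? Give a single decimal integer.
vaddr = 21 = 0b0000010101
Split: l1_idx=0, l2_idx=0, offset=21
L1[0] = 1
L2[1][0] = 56
paddr = 56 * 32 + 21 = 1813

Answer: 1813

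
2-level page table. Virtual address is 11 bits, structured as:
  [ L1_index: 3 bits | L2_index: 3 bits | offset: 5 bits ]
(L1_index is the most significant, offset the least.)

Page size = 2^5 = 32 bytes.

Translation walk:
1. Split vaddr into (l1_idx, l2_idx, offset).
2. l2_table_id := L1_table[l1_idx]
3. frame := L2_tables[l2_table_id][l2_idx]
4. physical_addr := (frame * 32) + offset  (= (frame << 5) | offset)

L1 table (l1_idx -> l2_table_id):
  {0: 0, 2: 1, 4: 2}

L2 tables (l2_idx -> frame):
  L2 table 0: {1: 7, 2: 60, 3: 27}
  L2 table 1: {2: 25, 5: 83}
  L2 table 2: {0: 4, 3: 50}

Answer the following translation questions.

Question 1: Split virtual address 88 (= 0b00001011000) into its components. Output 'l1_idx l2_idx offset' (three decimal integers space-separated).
vaddr = 88 = 0b00001011000
  top 3 bits -> l1_idx = 0
  next 3 bits -> l2_idx = 2
  bottom 5 bits -> offset = 24

Answer: 0 2 24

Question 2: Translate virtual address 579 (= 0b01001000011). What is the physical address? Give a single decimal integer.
Answer: 803

Derivation:
vaddr = 579 = 0b01001000011
Split: l1_idx=2, l2_idx=2, offset=3
L1[2] = 1
L2[1][2] = 25
paddr = 25 * 32 + 3 = 803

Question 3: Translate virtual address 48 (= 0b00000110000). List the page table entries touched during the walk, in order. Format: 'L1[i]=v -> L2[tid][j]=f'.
Answer: L1[0]=0 -> L2[0][1]=7

Derivation:
vaddr = 48 = 0b00000110000
Split: l1_idx=0, l2_idx=1, offset=16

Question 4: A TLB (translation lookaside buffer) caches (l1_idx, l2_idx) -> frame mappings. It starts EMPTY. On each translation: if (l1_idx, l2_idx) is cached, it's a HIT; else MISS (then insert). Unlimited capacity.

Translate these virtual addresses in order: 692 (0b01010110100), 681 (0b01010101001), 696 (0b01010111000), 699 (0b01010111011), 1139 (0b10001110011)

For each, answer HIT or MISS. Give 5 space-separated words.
Answer: MISS HIT HIT HIT MISS

Derivation:
vaddr=692: (2,5) not in TLB -> MISS, insert
vaddr=681: (2,5) in TLB -> HIT
vaddr=696: (2,5) in TLB -> HIT
vaddr=699: (2,5) in TLB -> HIT
vaddr=1139: (4,3) not in TLB -> MISS, insert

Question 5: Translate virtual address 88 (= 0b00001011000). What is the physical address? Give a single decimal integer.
Answer: 1944

Derivation:
vaddr = 88 = 0b00001011000
Split: l1_idx=0, l2_idx=2, offset=24
L1[0] = 0
L2[0][2] = 60
paddr = 60 * 32 + 24 = 1944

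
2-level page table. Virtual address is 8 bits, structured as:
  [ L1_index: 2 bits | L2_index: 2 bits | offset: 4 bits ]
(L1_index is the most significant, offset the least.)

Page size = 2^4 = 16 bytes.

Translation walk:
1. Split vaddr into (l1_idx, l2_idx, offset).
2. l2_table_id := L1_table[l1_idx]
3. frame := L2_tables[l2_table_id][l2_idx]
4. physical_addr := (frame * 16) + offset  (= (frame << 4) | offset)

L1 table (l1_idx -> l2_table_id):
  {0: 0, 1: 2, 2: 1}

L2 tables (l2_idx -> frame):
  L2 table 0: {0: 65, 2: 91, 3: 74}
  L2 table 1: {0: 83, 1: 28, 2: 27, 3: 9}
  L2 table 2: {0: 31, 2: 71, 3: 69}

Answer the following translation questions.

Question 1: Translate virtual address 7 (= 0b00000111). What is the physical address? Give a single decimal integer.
vaddr = 7 = 0b00000111
Split: l1_idx=0, l2_idx=0, offset=7
L1[0] = 0
L2[0][0] = 65
paddr = 65 * 16 + 7 = 1047

Answer: 1047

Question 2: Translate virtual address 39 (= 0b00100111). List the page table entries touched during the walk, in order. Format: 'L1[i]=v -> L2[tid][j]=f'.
Answer: L1[0]=0 -> L2[0][2]=91

Derivation:
vaddr = 39 = 0b00100111
Split: l1_idx=0, l2_idx=2, offset=7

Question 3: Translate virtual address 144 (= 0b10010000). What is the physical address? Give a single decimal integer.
Answer: 448

Derivation:
vaddr = 144 = 0b10010000
Split: l1_idx=2, l2_idx=1, offset=0
L1[2] = 1
L2[1][1] = 28
paddr = 28 * 16 + 0 = 448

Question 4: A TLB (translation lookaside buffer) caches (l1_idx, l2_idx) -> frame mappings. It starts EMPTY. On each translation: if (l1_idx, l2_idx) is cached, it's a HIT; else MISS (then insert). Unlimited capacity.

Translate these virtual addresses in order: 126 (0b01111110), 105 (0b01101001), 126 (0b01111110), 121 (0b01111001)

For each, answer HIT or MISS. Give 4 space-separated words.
vaddr=126: (1,3) not in TLB -> MISS, insert
vaddr=105: (1,2) not in TLB -> MISS, insert
vaddr=126: (1,3) in TLB -> HIT
vaddr=121: (1,3) in TLB -> HIT

Answer: MISS MISS HIT HIT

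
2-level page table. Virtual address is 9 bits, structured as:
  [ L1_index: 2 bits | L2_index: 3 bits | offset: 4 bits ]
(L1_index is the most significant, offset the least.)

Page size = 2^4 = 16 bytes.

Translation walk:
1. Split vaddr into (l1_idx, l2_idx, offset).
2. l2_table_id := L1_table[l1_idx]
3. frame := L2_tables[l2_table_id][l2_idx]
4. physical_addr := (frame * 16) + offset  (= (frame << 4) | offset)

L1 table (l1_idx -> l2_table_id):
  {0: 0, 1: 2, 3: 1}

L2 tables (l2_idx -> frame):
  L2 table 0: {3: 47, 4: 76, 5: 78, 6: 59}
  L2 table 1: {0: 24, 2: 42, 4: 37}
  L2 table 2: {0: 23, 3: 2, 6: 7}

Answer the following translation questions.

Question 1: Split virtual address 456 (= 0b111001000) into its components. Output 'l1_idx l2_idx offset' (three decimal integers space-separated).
Answer: 3 4 8

Derivation:
vaddr = 456 = 0b111001000
  top 2 bits -> l1_idx = 3
  next 3 bits -> l2_idx = 4
  bottom 4 bits -> offset = 8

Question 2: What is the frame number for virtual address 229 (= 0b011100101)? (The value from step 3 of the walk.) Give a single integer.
vaddr = 229: l1_idx=1, l2_idx=6
L1[1] = 2; L2[2][6] = 7

Answer: 7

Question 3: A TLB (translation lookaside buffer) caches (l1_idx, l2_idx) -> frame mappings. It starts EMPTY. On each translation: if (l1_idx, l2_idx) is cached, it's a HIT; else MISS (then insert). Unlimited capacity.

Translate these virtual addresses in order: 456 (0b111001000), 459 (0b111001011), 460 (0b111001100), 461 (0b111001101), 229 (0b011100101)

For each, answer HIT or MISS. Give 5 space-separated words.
vaddr=456: (3,4) not in TLB -> MISS, insert
vaddr=459: (3,4) in TLB -> HIT
vaddr=460: (3,4) in TLB -> HIT
vaddr=461: (3,4) in TLB -> HIT
vaddr=229: (1,6) not in TLB -> MISS, insert

Answer: MISS HIT HIT HIT MISS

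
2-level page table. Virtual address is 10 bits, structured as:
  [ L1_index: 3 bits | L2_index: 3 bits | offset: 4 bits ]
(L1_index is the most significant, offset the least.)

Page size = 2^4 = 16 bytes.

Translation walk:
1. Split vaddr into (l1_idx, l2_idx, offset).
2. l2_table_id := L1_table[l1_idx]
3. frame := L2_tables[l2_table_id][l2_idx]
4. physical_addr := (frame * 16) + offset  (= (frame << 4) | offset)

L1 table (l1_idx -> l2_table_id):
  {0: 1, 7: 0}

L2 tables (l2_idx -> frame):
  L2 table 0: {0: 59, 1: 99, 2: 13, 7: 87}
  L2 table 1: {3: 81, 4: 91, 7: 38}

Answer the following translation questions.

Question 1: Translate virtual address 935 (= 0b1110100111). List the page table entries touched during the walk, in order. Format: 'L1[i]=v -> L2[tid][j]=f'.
vaddr = 935 = 0b1110100111
Split: l1_idx=7, l2_idx=2, offset=7

Answer: L1[7]=0 -> L2[0][2]=13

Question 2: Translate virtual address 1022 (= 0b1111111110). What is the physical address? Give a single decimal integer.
vaddr = 1022 = 0b1111111110
Split: l1_idx=7, l2_idx=7, offset=14
L1[7] = 0
L2[0][7] = 87
paddr = 87 * 16 + 14 = 1406

Answer: 1406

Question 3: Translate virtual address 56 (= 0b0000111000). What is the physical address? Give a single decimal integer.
Answer: 1304

Derivation:
vaddr = 56 = 0b0000111000
Split: l1_idx=0, l2_idx=3, offset=8
L1[0] = 1
L2[1][3] = 81
paddr = 81 * 16 + 8 = 1304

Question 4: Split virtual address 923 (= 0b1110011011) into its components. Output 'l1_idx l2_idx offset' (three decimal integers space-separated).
vaddr = 923 = 0b1110011011
  top 3 bits -> l1_idx = 7
  next 3 bits -> l2_idx = 1
  bottom 4 bits -> offset = 11

Answer: 7 1 11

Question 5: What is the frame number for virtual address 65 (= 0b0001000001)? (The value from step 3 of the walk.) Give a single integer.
vaddr = 65: l1_idx=0, l2_idx=4
L1[0] = 1; L2[1][4] = 91

Answer: 91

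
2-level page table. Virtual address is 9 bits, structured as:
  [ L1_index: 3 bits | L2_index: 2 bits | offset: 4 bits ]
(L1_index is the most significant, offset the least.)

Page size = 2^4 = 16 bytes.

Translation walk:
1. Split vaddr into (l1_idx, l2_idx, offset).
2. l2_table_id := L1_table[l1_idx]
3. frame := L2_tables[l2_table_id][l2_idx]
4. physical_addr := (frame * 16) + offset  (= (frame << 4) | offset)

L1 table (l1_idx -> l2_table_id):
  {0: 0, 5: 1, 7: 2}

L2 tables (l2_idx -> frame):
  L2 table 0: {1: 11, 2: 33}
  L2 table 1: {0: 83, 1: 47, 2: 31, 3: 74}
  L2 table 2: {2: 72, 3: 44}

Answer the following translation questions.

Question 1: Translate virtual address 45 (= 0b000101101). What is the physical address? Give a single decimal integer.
vaddr = 45 = 0b000101101
Split: l1_idx=0, l2_idx=2, offset=13
L1[0] = 0
L2[0][2] = 33
paddr = 33 * 16 + 13 = 541

Answer: 541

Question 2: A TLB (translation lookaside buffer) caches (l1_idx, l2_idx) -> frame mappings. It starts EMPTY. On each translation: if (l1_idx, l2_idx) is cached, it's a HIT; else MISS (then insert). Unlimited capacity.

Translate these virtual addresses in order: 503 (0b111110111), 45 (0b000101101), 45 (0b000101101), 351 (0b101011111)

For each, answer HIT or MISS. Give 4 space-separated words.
Answer: MISS MISS HIT MISS

Derivation:
vaddr=503: (7,3) not in TLB -> MISS, insert
vaddr=45: (0,2) not in TLB -> MISS, insert
vaddr=45: (0,2) in TLB -> HIT
vaddr=351: (5,1) not in TLB -> MISS, insert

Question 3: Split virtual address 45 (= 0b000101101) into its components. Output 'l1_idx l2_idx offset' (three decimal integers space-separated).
Answer: 0 2 13

Derivation:
vaddr = 45 = 0b000101101
  top 3 bits -> l1_idx = 0
  next 2 bits -> l2_idx = 2
  bottom 4 bits -> offset = 13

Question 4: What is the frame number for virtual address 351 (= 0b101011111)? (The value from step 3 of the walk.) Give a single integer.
Answer: 47

Derivation:
vaddr = 351: l1_idx=5, l2_idx=1
L1[5] = 1; L2[1][1] = 47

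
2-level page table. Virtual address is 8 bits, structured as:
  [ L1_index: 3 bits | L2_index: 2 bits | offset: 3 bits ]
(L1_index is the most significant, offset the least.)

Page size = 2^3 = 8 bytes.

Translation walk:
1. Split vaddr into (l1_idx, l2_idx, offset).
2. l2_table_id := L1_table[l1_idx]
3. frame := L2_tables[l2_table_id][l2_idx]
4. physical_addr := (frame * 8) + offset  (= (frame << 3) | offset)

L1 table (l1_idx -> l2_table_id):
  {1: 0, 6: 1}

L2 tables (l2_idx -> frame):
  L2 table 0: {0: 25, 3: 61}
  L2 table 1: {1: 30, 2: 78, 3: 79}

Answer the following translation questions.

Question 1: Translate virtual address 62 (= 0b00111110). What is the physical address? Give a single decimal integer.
vaddr = 62 = 0b00111110
Split: l1_idx=1, l2_idx=3, offset=6
L1[1] = 0
L2[0][3] = 61
paddr = 61 * 8 + 6 = 494

Answer: 494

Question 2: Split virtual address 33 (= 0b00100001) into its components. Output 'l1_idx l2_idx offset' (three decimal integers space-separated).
Answer: 1 0 1

Derivation:
vaddr = 33 = 0b00100001
  top 3 bits -> l1_idx = 1
  next 2 bits -> l2_idx = 0
  bottom 3 bits -> offset = 1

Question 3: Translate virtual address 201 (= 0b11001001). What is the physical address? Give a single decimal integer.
vaddr = 201 = 0b11001001
Split: l1_idx=6, l2_idx=1, offset=1
L1[6] = 1
L2[1][1] = 30
paddr = 30 * 8 + 1 = 241

Answer: 241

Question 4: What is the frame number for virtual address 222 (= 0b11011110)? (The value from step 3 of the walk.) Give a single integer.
vaddr = 222: l1_idx=6, l2_idx=3
L1[6] = 1; L2[1][3] = 79

Answer: 79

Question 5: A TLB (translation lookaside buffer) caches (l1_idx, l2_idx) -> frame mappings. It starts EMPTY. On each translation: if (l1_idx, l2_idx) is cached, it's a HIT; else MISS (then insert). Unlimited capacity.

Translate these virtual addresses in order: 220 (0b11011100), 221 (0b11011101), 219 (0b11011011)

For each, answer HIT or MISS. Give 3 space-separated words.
vaddr=220: (6,3) not in TLB -> MISS, insert
vaddr=221: (6,3) in TLB -> HIT
vaddr=219: (6,3) in TLB -> HIT

Answer: MISS HIT HIT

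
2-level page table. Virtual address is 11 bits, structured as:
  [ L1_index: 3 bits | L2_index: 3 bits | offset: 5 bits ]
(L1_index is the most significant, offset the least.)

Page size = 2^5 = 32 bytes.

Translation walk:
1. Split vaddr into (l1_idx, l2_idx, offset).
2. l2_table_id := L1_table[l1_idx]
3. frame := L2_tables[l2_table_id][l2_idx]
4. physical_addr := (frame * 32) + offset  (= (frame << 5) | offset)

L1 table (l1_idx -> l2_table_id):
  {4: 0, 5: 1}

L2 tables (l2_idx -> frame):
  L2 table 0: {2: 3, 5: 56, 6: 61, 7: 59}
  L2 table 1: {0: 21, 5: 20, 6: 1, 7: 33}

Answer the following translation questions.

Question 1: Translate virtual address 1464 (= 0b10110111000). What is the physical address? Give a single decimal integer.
Answer: 664

Derivation:
vaddr = 1464 = 0b10110111000
Split: l1_idx=5, l2_idx=5, offset=24
L1[5] = 1
L2[1][5] = 20
paddr = 20 * 32 + 24 = 664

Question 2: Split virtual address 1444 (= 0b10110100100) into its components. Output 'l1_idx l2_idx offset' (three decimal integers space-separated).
vaddr = 1444 = 0b10110100100
  top 3 bits -> l1_idx = 5
  next 3 bits -> l2_idx = 5
  bottom 5 bits -> offset = 4

Answer: 5 5 4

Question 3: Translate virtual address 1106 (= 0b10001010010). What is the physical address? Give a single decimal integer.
vaddr = 1106 = 0b10001010010
Split: l1_idx=4, l2_idx=2, offset=18
L1[4] = 0
L2[0][2] = 3
paddr = 3 * 32 + 18 = 114

Answer: 114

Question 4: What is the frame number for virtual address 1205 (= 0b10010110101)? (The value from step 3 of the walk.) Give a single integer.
vaddr = 1205: l1_idx=4, l2_idx=5
L1[4] = 0; L2[0][5] = 56

Answer: 56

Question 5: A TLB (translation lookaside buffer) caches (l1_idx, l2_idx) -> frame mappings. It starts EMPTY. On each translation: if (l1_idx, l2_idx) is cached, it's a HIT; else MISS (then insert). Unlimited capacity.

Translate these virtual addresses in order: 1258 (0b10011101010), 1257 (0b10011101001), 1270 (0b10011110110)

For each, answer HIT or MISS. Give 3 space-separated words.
vaddr=1258: (4,7) not in TLB -> MISS, insert
vaddr=1257: (4,7) in TLB -> HIT
vaddr=1270: (4,7) in TLB -> HIT

Answer: MISS HIT HIT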